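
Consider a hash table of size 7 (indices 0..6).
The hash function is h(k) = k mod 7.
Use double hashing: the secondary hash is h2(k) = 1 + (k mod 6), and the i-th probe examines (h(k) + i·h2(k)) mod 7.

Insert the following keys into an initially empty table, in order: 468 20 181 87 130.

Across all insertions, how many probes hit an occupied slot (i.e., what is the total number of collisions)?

2

Insert 468: h=6, slot 6 empty -> index 6.
Insert 20: h=6, h2=3, slot 6 occupied -> index 2.
Insert 181: h=6, h2=2, slot 6 occupied -> index 1.
Insert 87: h=3, slot 3 empty -> index 3.
Insert 130: h=4, slot 4 empty -> index 4.
Table: [_, 181, 20, 87, 130, _, 468]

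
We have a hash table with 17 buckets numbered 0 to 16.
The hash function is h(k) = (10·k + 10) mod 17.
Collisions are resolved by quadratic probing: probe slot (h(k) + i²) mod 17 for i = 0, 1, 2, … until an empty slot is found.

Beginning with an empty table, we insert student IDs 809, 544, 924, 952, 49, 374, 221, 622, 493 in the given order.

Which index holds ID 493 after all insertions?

1

809: h=8 -> slot 8
544: h=10 -> slot 10
924: h=2 -> slot 2
952: h=10, probe 10,11 -> slot 11
49: h=7 -> slot 7
374: h=10, probe 10,11,14 -> slot 14
221: h=10, probe 10,11,14,2,9 -> slot 9
622: h=8, probe 8,9,12 -> slot 12
493: h=10, probe 10,11,14,2,9,1 -> slot 1
Table: [., 493, 924, ., ., ., ., 49, 809, 221, 544, 952, 622, ., 374, ., .]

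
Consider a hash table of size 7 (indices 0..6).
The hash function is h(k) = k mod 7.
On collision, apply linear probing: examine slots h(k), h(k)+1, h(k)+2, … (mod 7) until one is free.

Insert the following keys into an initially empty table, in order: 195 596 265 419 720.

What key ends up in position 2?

419

Insert 195: h=6, slot 6 empty -> index 6.
Insert 596: h=1, slot 1 empty -> index 1.
Insert 265: h=6, slot 6 occupied -> index 0.
Insert 419: h=6, slots 6,0,1 occupied -> index 2.
Insert 720: h=6, slots 6,0,1,2 occupied -> index 3.
Table: [265, 596, 419, 720, —, —, 195]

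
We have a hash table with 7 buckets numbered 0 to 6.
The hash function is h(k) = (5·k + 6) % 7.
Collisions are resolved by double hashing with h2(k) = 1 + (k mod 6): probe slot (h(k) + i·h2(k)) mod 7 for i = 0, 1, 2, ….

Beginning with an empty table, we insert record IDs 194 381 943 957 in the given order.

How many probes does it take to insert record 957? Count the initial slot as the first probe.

3

194: h=3 -> slot 3
381: h=0 -> slot 0
943: h=3, h2=2, probe 3,5 -> slot 5
957: h=3, h2=4, probe 3,0,4 -> slot 4
Table: [381, ., ., 194, 957, 943, .]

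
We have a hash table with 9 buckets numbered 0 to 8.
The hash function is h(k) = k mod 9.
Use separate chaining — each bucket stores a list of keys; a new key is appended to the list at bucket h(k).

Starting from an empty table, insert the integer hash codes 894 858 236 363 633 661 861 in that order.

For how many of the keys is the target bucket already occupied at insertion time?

Insert 894: h=3, bucket 3 empty → new chain.
Insert 858: h=3, bucket 3 nonempty → append to chain.
Insert 236: h=2, bucket 2 empty → new chain.
Insert 363: h=3, bucket 3 nonempty → append to chain.
Insert 633: h=3, bucket 3 nonempty → append to chain.
Insert 661: h=4, bucket 4 empty → new chain.
Insert 861: h=6, bucket 6 empty → new chain.
Final buckets:
0: ∅
1: ∅
2: 236
3: 894 -> 858 -> 363 -> 633
4: 661
5: ∅
6: 861
7: ∅
8: ∅

3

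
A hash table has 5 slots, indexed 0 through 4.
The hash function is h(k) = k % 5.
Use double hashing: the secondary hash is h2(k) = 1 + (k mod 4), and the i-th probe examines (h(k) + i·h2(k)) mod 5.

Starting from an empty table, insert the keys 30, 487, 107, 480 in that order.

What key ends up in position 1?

30 hashes to 0; slot 0 is free -> place at 0.
487 hashes to 2; slot 2 is free -> place at 2.
107 hashes to 2, h2=4; 2 taken -> place at 1.
480 hashes to 0, h2=1; 0,1,2 taken -> place at 3.
Table: [30, 107, 487, 480, —]

107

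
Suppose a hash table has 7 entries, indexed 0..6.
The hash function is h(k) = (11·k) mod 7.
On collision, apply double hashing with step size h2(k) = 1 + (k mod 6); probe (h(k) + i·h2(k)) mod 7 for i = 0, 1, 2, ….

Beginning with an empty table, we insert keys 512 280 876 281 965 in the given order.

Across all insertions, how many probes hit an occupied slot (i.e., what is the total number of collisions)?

512 hashes to 4; slot 4 is free → place at 4.
280 hashes to 0; slot 0 is free → place at 0.
876 hashes to 4, h2=1; 4 taken → place at 5.
281 hashes to 4, h2=6; 4 taken → place at 3.
965 hashes to 3, h2=6; 3 taken → place at 2.
Table: [280, ∅, 965, 281, 512, 876, ∅]

3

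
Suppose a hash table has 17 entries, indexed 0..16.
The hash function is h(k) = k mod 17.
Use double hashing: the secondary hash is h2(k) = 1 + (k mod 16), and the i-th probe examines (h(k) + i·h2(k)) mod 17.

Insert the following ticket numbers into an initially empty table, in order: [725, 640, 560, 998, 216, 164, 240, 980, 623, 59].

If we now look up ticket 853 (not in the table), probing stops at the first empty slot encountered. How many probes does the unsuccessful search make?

725: h=11 => slot 11
640: h=11, h2=1, probe 11,12 => slot 12
560: h=16 => slot 16
998: h=12, h2=7, probe 12,2 => slot 2
216: h=12, h2=9, probe 12,4 => slot 4
164: h=11, h2=5, probe 11,16,4,9 => slot 9
240: h=2, h2=1, probe 2,3 => slot 3
980: h=11, h2=5, probe 11,16,4,9,14 => slot 14
623: h=11, h2=16, probe 11,10 => slot 10
59: h=8 => slot 8
Table: [_, _, 998, 240, 216, _, _, _, 59, 164, 623, 725, 640, _, 980, _, 560]
Lookup 853: h=3, h2=6, probe 3,9,15 → slot 15 empty, not found.

3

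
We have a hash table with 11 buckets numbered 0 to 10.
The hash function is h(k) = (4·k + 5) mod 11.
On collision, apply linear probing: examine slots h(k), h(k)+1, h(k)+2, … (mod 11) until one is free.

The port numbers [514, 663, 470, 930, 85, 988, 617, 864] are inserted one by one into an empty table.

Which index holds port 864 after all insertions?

514: h=4 -> slot 4
663: h=6 -> slot 6
470: h=4, probe 4,5 -> slot 5
930: h=7 -> slot 7
85: h=4, probe 4,5,6,7,8 -> slot 8
988: h=8, probe 8,9 -> slot 9
617: h=9, probe 9,10 -> slot 10
864: h=7, probe 7,8,9,10,0 -> slot 0
Table: [864, —, —, —, 514, 470, 663, 930, 85, 988, 617]

0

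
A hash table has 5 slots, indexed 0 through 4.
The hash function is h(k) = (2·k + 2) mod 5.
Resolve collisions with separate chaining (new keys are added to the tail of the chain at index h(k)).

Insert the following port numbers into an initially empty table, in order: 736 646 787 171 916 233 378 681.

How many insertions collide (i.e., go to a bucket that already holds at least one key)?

736 → bucket 4
646 → bucket 4 (collision)
787 → bucket 1
171 → bucket 4 (collision)
916 → bucket 4 (collision)
233 → bucket 3
378 → bucket 3 (collision)
681 → bucket 4 (collision)
Final buckets:
0: -
1: 787
2: -
3: 233 -> 378
4: 736 -> 646 -> 171 -> 916 -> 681

5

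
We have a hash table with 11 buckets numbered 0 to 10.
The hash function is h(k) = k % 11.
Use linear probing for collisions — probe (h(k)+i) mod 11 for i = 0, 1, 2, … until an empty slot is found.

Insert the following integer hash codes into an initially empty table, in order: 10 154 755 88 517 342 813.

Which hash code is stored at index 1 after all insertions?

88

Insert 10: h=10, slot 10 empty => index 10.
Insert 154: h=0, slot 0 empty => index 0.
Insert 755: h=7, slot 7 empty => index 7.
Insert 88: h=0, slot 0 occupied => index 1.
Insert 517: h=0, slots 0,1 occupied => index 2.
Insert 342: h=1, slots 1,2 occupied => index 3.
Insert 813: h=10, slots 10,0,1,2,3 occupied => index 4.
Table: [154, 88, 517, 342, 813, _, _, 755, _, _, 10]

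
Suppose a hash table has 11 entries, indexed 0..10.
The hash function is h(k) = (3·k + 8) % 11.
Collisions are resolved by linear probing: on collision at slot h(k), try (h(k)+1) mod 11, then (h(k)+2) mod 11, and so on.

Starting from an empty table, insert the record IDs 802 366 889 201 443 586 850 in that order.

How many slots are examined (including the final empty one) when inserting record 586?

Insert 802: h=5, slot 5 empty → index 5.
Insert 366: h=6, slot 6 empty → index 6.
Insert 889: h=2, slot 2 empty → index 2.
Insert 201: h=6, slot 6 occupied → index 7.
Insert 443: h=6, slots 6,7 occupied → index 8.
Insert 586: h=6, slots 6,7,8 occupied → index 9.
Insert 850: h=6, slots 6,7,8,9 occupied → index 10.
Table: [∅, ∅, 889, ∅, ∅, 802, 366, 201, 443, 586, 850]

4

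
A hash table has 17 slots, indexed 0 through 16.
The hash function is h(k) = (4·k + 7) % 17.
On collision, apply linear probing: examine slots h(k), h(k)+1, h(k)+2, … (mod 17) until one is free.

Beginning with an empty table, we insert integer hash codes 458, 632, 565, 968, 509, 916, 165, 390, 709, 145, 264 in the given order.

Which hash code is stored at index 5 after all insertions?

509

Insert 458: h=3, slot 3 empty -> index 3.
Insert 632: h=2, slot 2 empty -> index 2.
Insert 565: h=6, slot 6 empty -> index 6.
Insert 968: h=3, slot 3 occupied -> index 4.
Insert 509: h=3, slots 3,4 occupied -> index 5.
Insert 916: h=16, slot 16 empty -> index 16.
Insert 165: h=4, slots 4,5,6 occupied -> index 7.
Insert 390: h=3, slots 3,4,5,6,7 occupied -> index 8.
Insert 709: h=4, slots 4,5,6,7,8 occupied -> index 9.
Insert 145: h=9, slot 9 occupied -> index 10.
Insert 264: h=9, slots 9,10 occupied -> index 11.
Table: [—, —, 632, 458, 968, 509, 565, 165, 390, 709, 145, 264, —, —, —, —, 916]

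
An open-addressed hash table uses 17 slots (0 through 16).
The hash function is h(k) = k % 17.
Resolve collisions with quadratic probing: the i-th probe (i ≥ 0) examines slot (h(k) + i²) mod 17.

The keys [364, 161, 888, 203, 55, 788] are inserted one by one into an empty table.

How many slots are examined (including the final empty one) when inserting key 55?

Insert 364: h=7, slot 7 empty => index 7.
Insert 161: h=8, slot 8 empty => index 8.
Insert 888: h=4, slot 4 empty => index 4.
Insert 203: h=16, slot 16 empty => index 16.
Insert 55: h=4, slot 4 occupied => index 5.
Insert 788: h=6, slot 6 empty => index 6.
Table: [-, -, -, -, 888, 55, 788, 364, 161, -, -, -, -, -, -, -, 203]

2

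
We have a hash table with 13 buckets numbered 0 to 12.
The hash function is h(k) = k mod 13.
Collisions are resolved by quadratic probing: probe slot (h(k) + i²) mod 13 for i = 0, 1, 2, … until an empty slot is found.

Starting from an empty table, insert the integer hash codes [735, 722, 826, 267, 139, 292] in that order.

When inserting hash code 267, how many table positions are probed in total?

735: h=7 -> slot 7
722: h=7, probe 7,8 -> slot 8
826: h=7, probe 7,8,11 -> slot 11
267: h=7, probe 7,8,11,3 -> slot 3
139: h=9 -> slot 9
292: h=6 -> slot 6
Table: [., ., ., 267, ., ., 292, 735, 722, 139, ., 826, .]

4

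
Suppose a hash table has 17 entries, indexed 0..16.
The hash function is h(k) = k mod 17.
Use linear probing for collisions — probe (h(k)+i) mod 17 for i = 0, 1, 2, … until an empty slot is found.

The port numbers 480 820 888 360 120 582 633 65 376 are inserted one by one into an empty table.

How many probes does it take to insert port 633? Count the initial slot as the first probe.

480 hashes to 4; slot 4 is free → place at 4.
820 hashes to 4; 4 taken → place at 5.
888 hashes to 4; 4,5 taken → place at 6.
360 hashes to 3; slot 3 is free → place at 3.
120 hashes to 1; slot 1 is free → place at 1.
582 hashes to 4; 4,5,6 taken → place at 7.
633 hashes to 4; 4,5,6,7 taken → place at 8.
65 hashes to 14; slot 14 is free → place at 14.
376 hashes to 2; slot 2 is free → place at 2.
Table: [—, 120, 376, 360, 480, 820, 888, 582, 633, —, —, —, —, —, 65, —, —]

5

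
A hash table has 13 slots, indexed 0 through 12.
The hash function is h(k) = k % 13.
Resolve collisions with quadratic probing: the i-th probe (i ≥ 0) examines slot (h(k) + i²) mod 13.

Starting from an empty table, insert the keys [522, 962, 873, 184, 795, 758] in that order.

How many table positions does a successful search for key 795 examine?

4

522 hashes to 2; slot 2 is free => place at 2.
962 hashes to 0; slot 0 is free => place at 0.
873 hashes to 2; 2 taken => place at 3.
184 hashes to 2; 2,3 taken => place at 6.
795 hashes to 2; 2,3,6 taken => place at 11.
758 hashes to 4; slot 4 is free => place at 4.
Table: [962, ∅, 522, 873, 758, ∅, 184, ∅, ∅, ∅, ∅, 795, ∅]
Lookup 795: h=2, probe 2,3,6,11 → found at 11.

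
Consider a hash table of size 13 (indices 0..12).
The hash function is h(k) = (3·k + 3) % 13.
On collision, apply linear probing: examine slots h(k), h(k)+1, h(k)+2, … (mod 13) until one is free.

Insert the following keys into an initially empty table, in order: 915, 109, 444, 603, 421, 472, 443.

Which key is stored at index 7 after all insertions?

603

Insert 915: h=5, slot 5 empty → index 5.
Insert 109: h=5, slot 5 occupied → index 6.
Insert 444: h=9, slot 9 empty → index 9.
Insert 603: h=5, slots 5,6 occupied → index 7.
Insert 421: h=5, slots 5,6,7 occupied → index 8.
Insert 472: h=2, slot 2 empty → index 2.
Insert 443: h=6, slots 6,7,8,9 occupied → index 10.
Table: [—, —, 472, —, —, 915, 109, 603, 421, 444, 443, —, —]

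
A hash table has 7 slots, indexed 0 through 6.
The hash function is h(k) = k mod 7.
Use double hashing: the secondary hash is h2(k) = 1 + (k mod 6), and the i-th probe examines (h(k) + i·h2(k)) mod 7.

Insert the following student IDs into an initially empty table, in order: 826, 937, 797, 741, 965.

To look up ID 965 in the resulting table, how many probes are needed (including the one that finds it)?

826 hashes to 0; slot 0 is free -> place at 0.
937 hashes to 6; slot 6 is free -> place at 6.
797 hashes to 6, h2=6; 6 taken -> place at 5.
741 hashes to 6, h2=4; 6 taken -> place at 3.
965 hashes to 6, h2=6; 6,5 taken -> place at 4.
Table: [826, _, _, 741, 965, 797, 937]
Lookup 965: h=6, h2=6, probe 6,5,4 → found at 4.

3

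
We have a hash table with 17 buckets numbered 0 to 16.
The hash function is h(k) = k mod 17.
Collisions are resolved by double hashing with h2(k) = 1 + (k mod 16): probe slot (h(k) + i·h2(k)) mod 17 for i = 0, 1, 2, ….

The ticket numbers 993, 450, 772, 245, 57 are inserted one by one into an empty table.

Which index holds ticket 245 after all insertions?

13

Insert 993: h=7, slot 7 empty -> index 7.
Insert 450: h=8, slot 8 empty -> index 8.
Insert 772: h=7, h2=5, slot 7 occupied -> index 12.
Insert 245: h=7, h2=6, slot 7 occupied -> index 13.
Insert 57: h=6, slot 6 empty -> index 6.
Table: [-, -, -, -, -, -, 57, 993, 450, -, -, -, 772, 245, -, -, -]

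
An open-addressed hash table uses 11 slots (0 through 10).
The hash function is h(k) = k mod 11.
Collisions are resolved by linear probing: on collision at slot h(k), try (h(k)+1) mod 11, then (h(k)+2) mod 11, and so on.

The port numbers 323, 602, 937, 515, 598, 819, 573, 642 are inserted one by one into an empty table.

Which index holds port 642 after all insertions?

323: h=4 => slot 4
602: h=8 => slot 8
937: h=2 => slot 2
515: h=9 => slot 9
598: h=4, probe 4,5 => slot 5
819: h=5, probe 5,6 => slot 6
573: h=1 => slot 1
642: h=4, probe 4,5,6,7 => slot 7
Table: [-, 573, 937, -, 323, 598, 819, 642, 602, 515, -]

7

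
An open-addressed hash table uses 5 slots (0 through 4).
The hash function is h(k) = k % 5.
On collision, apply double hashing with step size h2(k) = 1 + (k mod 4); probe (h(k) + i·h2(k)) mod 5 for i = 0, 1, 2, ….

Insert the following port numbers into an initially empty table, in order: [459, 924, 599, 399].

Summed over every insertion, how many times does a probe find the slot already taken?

459 hashes to 4; slot 4 is free => place at 4.
924 hashes to 4, h2=1; 4 taken => place at 0.
599 hashes to 4, h2=4; 4 taken => place at 3.
399 hashes to 4, h2=4; 4,3 taken => place at 2.
Table: [924, —, 399, 599, 459]

4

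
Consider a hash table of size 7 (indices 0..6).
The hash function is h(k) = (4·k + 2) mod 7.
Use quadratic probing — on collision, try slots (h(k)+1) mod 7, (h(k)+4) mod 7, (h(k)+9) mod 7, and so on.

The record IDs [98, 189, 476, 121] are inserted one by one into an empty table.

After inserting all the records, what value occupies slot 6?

476

98 hashes to 2; slot 2 is free -> place at 2.
189 hashes to 2; 2 taken -> place at 3.
476 hashes to 2; 2,3 taken -> place at 6.
121 hashes to 3; 3 taken -> place at 4.
Table: [_, _, 98, 189, 121, _, 476]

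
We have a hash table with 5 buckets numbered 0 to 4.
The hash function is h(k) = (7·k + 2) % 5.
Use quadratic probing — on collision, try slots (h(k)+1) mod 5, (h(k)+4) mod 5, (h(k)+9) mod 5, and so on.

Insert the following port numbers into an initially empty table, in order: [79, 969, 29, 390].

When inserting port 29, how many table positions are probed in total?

79: h=0 => slot 0
969: h=0, probe 0,1 => slot 1
29: h=0, probe 0,1,4 => slot 4
390: h=2 => slot 2
Table: [79, 969, 390, _, 29]

3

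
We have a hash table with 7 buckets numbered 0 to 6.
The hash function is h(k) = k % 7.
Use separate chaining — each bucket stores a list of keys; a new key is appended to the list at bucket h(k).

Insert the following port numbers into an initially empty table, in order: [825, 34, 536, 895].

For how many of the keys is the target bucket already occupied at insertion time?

2

Insert 825: h=6, bucket 6 empty → new chain.
Insert 34: h=6, bucket 6 nonempty → append to chain.
Insert 536: h=4, bucket 4 empty → new chain.
Insert 895: h=6, bucket 6 nonempty → append to chain.
Final buckets:
0: —
1: —
2: —
3: —
4: 536
5: —
6: 825 -> 34 -> 895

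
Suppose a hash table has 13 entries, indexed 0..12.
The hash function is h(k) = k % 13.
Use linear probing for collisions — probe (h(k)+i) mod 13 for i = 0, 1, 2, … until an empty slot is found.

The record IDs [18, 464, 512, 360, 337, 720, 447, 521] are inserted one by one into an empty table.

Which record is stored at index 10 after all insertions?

360

18 hashes to 5; slot 5 is free => place at 5.
464 hashes to 9; slot 9 is free => place at 9.
512 hashes to 5; 5 taken => place at 6.
360 hashes to 9; 9 taken => place at 10.
337 hashes to 12; slot 12 is free => place at 12.
720 hashes to 5; 5,6 taken => place at 7.
447 hashes to 5; 5,6,7 taken => place at 8.
521 hashes to 1; slot 1 is free => place at 1.
Table: [∅, 521, ∅, ∅, ∅, 18, 512, 720, 447, 464, 360, ∅, 337]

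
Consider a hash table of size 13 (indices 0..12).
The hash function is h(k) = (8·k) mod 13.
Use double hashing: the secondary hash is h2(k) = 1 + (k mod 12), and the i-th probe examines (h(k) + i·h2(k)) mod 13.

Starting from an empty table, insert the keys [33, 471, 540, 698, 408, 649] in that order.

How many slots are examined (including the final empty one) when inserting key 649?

33: h=4 → slot 4
471: h=11 → slot 11
540: h=4, h2=1, probe 4,5 → slot 5
698: h=7 → slot 7
408: h=1 → slot 1
649: h=5, h2=2, probe 5,7,9 → slot 9
Table: [∅, 408, ∅, ∅, 33, 540, ∅, 698, ∅, 649, ∅, 471, ∅]

3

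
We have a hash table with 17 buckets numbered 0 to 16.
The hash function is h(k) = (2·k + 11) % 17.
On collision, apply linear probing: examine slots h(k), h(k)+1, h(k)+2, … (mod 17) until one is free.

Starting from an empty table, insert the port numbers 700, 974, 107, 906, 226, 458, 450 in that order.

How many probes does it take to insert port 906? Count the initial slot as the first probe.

700 hashes to 0; slot 0 is free -> place at 0.
974 hashes to 4; slot 4 is free -> place at 4.
107 hashes to 4; 4 taken -> place at 5.
906 hashes to 4; 4,5 taken -> place at 6.
226 hashes to 4; 4,5,6 taken -> place at 7.
458 hashes to 9; slot 9 is free -> place at 9.
450 hashes to 10; slot 10 is free -> place at 10.
Table: [700, _, _, _, 974, 107, 906, 226, _, 458, 450, _, _, _, _, _, _]

3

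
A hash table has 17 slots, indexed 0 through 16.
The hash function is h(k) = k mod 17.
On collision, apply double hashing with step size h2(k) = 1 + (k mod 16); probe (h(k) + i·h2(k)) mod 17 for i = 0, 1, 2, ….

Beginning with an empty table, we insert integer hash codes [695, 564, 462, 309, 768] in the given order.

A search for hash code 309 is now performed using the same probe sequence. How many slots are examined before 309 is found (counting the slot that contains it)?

2

695: h=15 => slot 15
564: h=3 => slot 3
462: h=3, h2=15, probe 3,1 => slot 1
309: h=3, h2=6, probe 3,9 => slot 9
768: h=3, h2=1, probe 3,4 => slot 4
Table: [., 462, ., 564, 768, ., ., ., ., 309, ., ., ., ., ., 695, .]
Lookup 309: h=3, h2=6, probe 3,9 → found at 9.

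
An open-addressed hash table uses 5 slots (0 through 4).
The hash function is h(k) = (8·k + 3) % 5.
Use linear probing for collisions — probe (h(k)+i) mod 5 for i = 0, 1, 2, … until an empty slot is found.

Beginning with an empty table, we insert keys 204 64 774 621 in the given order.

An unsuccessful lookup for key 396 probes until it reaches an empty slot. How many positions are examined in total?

4

204: h=0 → slot 0
64: h=0, probe 0,1 → slot 1
774: h=0, probe 0,1,2 → slot 2
621: h=1, probe 1,2,3 → slot 3
Table: [204, 64, 774, 621, ∅]
Lookup 396: h=1, probe 1,2,3,4 → slot 4 empty, not found.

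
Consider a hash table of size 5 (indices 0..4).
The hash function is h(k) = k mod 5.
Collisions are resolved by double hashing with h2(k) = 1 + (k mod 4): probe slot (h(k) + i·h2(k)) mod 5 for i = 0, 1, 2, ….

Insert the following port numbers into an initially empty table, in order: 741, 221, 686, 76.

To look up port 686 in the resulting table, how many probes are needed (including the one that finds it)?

741 hashes to 1; slot 1 is free -> place at 1.
221 hashes to 1, h2=2; 1 taken -> place at 3.
686 hashes to 1, h2=3; 1 taken -> place at 4.
76 hashes to 1, h2=1; 1 taken -> place at 2.
Table: [∅, 741, 76, 221, 686]
Lookup 686: h=1, h2=3, probe 1,4 → found at 4.

2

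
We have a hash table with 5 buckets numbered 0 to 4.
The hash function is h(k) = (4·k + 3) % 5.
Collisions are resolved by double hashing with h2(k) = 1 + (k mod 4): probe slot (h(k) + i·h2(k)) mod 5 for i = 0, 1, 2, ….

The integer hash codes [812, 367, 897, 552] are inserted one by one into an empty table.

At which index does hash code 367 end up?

0

Insert 812: h=1, slot 1 empty → index 1.
Insert 367: h=1, h2=4, slot 1 occupied → index 0.
Insert 897: h=1, h2=2, slot 1 occupied → index 3.
Insert 552: h=1, h2=1, slot 1 occupied → index 2.
Table: [367, 812, 552, 897, .]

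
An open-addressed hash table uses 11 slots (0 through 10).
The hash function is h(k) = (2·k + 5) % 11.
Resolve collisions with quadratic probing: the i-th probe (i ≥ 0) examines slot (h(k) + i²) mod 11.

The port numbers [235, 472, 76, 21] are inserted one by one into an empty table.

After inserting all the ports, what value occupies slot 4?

235: h=2 → slot 2
472: h=3 → slot 3
76: h=3, probe 3,4 → slot 4
21: h=3, probe 3,4,7 → slot 7
Table: [_, _, 235, 472, 76, _, _, 21, _, _, _]

76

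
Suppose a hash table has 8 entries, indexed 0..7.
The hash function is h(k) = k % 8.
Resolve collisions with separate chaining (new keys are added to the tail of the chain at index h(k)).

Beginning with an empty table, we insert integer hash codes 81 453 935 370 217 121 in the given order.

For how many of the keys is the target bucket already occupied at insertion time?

81 → bucket 1
453 → bucket 5
935 → bucket 7
370 → bucket 2
217 → bucket 1 (collision)
121 → bucket 1 (collision)
Final buckets:
0: .
1: 81 -> 217 -> 121
2: 370
3: .
4: .
5: 453
6: .
7: 935

2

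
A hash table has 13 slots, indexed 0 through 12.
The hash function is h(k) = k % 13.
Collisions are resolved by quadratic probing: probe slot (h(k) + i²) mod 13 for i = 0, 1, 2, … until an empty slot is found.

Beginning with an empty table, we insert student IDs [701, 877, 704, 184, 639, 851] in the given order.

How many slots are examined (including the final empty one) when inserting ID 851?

701: h=12 => slot 12
877: h=6 => slot 6
704: h=2 => slot 2
184: h=2, probe 2,3 => slot 3
639: h=2, probe 2,3,6,11 => slot 11
851: h=6, probe 6,7 => slot 7
Table: [∅, ∅, 704, 184, ∅, ∅, 877, 851, ∅, ∅, ∅, 639, 701]

2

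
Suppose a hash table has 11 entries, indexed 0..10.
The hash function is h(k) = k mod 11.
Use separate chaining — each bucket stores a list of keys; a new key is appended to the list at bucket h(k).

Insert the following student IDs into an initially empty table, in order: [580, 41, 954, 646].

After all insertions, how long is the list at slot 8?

4

580 → bucket 8
41 → bucket 8 (collision)
954 → bucket 8 (collision)
646 → bucket 8 (collision)
Final buckets:
0: -
1: -
2: -
3: -
4: -
5: -
6: -
7: -
8: 580 -> 41 -> 954 -> 646
9: -
10: -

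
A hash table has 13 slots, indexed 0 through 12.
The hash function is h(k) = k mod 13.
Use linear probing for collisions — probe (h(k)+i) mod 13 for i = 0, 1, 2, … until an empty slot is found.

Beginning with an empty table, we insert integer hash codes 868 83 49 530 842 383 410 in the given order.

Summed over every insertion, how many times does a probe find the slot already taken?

868 hashes to 10; slot 10 is free => place at 10.
83 hashes to 5; slot 5 is free => place at 5.
49 hashes to 10; 10 taken => place at 11.
530 hashes to 10; 10,11 taken => place at 12.
842 hashes to 10; 10,11,12 taken => place at 0.
383 hashes to 6; slot 6 is free => place at 6.
410 hashes to 7; slot 7 is free => place at 7.
Table: [842, ∅, ∅, ∅, ∅, 83, 383, 410, ∅, ∅, 868, 49, 530]

6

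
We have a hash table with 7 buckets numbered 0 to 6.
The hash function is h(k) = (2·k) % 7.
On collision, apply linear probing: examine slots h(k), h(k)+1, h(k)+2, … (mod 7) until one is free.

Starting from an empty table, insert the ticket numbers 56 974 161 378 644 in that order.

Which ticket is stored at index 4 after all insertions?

644

56: h=0 => slot 0
974: h=2 => slot 2
161: h=0, probe 0,1 => slot 1
378: h=0, probe 0,1,2,3 => slot 3
644: h=0, probe 0,1,2,3,4 => slot 4
Table: [56, 161, 974, 378, 644, ., .]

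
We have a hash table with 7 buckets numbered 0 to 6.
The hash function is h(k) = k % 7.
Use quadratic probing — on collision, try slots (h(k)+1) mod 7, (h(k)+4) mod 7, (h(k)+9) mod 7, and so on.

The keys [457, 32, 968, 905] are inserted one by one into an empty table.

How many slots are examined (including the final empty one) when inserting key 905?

Insert 457: h=2, slot 2 empty -> index 2.
Insert 32: h=4, slot 4 empty -> index 4.
Insert 968: h=2, slot 2 occupied -> index 3.
Insert 905: h=2, slots 2,3 occupied -> index 6.
Table: [-, -, 457, 968, 32, -, 905]

3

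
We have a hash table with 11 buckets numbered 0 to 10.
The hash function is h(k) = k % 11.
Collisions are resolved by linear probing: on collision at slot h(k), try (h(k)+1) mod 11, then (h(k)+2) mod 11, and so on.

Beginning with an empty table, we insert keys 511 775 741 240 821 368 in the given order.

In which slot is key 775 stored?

6

511: h=5 → slot 5
775: h=5, probe 5,6 → slot 6
741: h=4 → slot 4
240: h=9 → slot 9
821: h=7 → slot 7
368: h=5, probe 5,6,7,8 → slot 8
Table: [∅, ∅, ∅, ∅, 741, 511, 775, 821, 368, 240, ∅]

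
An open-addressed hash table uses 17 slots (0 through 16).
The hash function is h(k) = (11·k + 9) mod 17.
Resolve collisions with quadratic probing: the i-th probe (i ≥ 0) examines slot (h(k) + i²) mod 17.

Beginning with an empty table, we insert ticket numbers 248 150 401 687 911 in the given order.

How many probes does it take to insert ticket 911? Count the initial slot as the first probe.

3

248: h=0 => slot 0
150: h=10 => slot 10
401: h=0, probe 0,1 => slot 1
687: h=1, probe 1,2 => slot 2
911: h=0, probe 0,1,4 => slot 4
Table: [248, 401, 687, -, 911, -, -, -, -, -, 150, -, -, -, -, -, -]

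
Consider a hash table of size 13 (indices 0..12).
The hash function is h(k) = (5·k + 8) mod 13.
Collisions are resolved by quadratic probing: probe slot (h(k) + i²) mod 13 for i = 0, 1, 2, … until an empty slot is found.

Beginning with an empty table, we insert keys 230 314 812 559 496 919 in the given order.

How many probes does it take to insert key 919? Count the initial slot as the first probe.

2

230 hashes to 1; slot 1 is free → place at 1.
314 hashes to 5; slot 5 is free → place at 5.
812 hashes to 12; slot 12 is free → place at 12.
559 hashes to 8; slot 8 is free → place at 8.
496 hashes to 5; 5 taken → place at 6.
919 hashes to 1; 1 taken → place at 2.
Table: [—, 230, 919, —, —, 314, 496, —, 559, —, —, —, 812]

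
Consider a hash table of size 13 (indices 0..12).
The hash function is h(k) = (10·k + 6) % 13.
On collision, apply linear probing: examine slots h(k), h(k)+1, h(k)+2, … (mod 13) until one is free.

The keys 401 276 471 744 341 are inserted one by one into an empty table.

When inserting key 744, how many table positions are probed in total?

4

401 hashes to 12; slot 12 is free => place at 12.
276 hashes to 10; slot 10 is free => place at 10.
471 hashes to 10; 10 taken => place at 11.
744 hashes to 10; 10,11,12 taken => place at 0.
341 hashes to 10; 10,11,12,0 taken => place at 1.
Table: [744, 341, ∅, ∅, ∅, ∅, ∅, ∅, ∅, ∅, 276, 471, 401]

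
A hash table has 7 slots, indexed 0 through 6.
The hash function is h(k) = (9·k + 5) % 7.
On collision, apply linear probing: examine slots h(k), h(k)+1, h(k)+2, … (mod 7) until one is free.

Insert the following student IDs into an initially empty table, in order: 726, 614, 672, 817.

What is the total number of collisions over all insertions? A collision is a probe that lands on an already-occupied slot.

726: h=1 => slot 1
614: h=1, probe 1,2 => slot 2
672: h=5 => slot 5
817: h=1, probe 1,2,3 => slot 3
Table: [—, 726, 614, 817, —, 672, —]

3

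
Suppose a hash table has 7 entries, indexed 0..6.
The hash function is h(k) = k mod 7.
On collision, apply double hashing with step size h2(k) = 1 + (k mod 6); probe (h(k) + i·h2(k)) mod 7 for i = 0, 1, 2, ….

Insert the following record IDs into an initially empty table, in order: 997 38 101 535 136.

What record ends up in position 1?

136

Insert 997: h=3, slot 3 empty → index 3.
Insert 38: h=3, h2=3, slot 3 occupied → index 6.
Insert 101: h=3, h2=6, slot 3 occupied → index 2.
Insert 535: h=3, h2=2, slot 3 occupied → index 5.
Insert 136: h=3, h2=5, slot 3 occupied → index 1.
Table: [-, 136, 101, 997, -, 535, 38]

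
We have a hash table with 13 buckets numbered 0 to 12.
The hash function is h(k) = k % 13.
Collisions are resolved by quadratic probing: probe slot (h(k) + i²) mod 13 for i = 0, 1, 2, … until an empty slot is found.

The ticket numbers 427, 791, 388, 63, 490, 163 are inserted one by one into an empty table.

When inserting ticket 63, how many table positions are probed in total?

427 hashes to 11; slot 11 is free → place at 11.
791 hashes to 11; 11 taken → place at 12.
388 hashes to 11; 11,12 taken → place at 2.
63 hashes to 11; 11,12,2 taken → place at 7.
490 hashes to 9; slot 9 is free → place at 9.
163 hashes to 7; 7 taken → place at 8.
Table: [., ., 388, ., ., ., ., 63, 163, 490, ., 427, 791]

4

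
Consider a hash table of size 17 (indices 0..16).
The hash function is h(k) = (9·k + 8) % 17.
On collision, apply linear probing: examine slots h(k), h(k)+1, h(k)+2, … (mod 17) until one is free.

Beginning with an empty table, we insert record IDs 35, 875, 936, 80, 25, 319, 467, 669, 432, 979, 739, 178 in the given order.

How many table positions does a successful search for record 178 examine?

10

Insert 35: h=0, slot 0 empty → index 0.
Insert 875: h=12, slot 12 empty → index 12.
Insert 936: h=0, slot 0 occupied → index 1.
Insert 80: h=14, slot 14 empty → index 14.
Insert 25: h=12, slot 12 occupied → index 13.
Insert 319: h=6, slot 6 empty → index 6.
Insert 467: h=12, slots 12,13,14 occupied → index 15.
Insert 669: h=11, slot 11 empty → index 11.
Insert 432: h=3, slot 3 empty → index 3.
Insert 979: h=13, slots 13,14,15 occupied → index 16.
Insert 739: h=12, slots 12,13,14,15,16,0,1 occupied → index 2.
Insert 178: h=12, slots 12,13,14,15,16,0,1,2,3 occupied → index 4.
Table: [35, 936, 739, 432, 178, ., 319, ., ., ., ., 669, 875, 25, 80, 467, 979]
Lookup 178: h=12, probe 12,13,14,15,16,0,1,2,3,4 → found at 4.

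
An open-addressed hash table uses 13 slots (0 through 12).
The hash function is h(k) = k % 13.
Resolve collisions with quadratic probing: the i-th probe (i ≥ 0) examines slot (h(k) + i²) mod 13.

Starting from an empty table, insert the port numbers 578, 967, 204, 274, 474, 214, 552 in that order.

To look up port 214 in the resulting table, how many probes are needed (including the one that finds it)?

3

578: h=6 => slot 6
967: h=5 => slot 5
204: h=9 => slot 9
274: h=1 => slot 1
474: h=6, probe 6,7 => slot 7
214: h=6, probe 6,7,10 => slot 10
552: h=6, probe 6,7,10,2 => slot 2
Table: [—, 274, 552, —, —, 967, 578, 474, —, 204, 214, —, —]
Lookup 214: h=6, probe 6,7,10 → found at 10.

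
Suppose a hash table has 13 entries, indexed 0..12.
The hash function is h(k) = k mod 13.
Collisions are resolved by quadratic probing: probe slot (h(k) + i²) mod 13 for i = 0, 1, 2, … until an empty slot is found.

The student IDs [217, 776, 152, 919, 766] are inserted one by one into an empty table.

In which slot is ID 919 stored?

Insert 217: h=9, slot 9 empty → index 9.
Insert 776: h=9, slot 9 occupied → index 10.
Insert 152: h=9, slots 9,10 occupied → index 0.
Insert 919: h=9, slots 9,10,0 occupied → index 5.
Insert 766: h=12, slot 12 empty → index 12.
Table: [152, —, —, —, —, 919, —, —, —, 217, 776, —, 766]

5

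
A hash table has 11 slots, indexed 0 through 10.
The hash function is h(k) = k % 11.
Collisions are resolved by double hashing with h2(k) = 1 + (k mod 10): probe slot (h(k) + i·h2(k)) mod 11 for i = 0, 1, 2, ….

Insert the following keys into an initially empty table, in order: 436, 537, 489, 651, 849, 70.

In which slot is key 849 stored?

1

Insert 436: h=7, slot 7 empty → index 7.
Insert 537: h=9, slot 9 empty → index 9.
Insert 489: h=5, slot 5 empty → index 5.
Insert 651: h=2, slot 2 empty → index 2.
Insert 849: h=2, h2=10, slot 2 occupied → index 1.
Insert 70: h=4, slot 4 empty → index 4.
Table: [_, 849, 651, _, 70, 489, _, 436, _, 537, _]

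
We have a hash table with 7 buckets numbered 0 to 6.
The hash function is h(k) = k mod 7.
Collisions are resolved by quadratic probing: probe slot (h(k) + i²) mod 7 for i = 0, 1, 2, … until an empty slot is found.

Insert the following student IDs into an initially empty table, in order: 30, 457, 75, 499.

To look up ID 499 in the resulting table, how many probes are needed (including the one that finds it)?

Insert 30: h=2, slot 2 empty → index 2.
Insert 457: h=2, slot 2 occupied → index 3.
Insert 75: h=5, slot 5 empty → index 5.
Insert 499: h=2, slots 2,3 occupied → index 6.
Table: [-, -, 30, 457, -, 75, 499]
Lookup 499: h=2, probe 2,3,6 → found at 6.

3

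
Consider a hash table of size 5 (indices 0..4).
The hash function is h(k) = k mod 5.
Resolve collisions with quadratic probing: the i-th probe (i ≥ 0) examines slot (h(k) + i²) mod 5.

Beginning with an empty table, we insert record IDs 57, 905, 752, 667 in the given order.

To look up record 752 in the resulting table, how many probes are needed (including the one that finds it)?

2

57: h=2 => slot 2
905: h=0 => slot 0
752: h=2, probe 2,3 => slot 3
667: h=2, probe 2,3,1 => slot 1
Table: [905, 667, 57, 752, _]
Lookup 752: h=2, probe 2,3 → found at 3.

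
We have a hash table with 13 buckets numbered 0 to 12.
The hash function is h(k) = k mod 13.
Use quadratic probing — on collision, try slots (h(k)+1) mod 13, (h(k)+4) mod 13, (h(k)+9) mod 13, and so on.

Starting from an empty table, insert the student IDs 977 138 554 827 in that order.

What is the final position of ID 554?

9

977 hashes to 2; slot 2 is free → place at 2.
138 hashes to 8; slot 8 is free → place at 8.
554 hashes to 8; 8 taken → place at 9.
827 hashes to 8; 8,9 taken → place at 12.
Table: [-, -, 977, -, -, -, -, -, 138, 554, -, -, 827]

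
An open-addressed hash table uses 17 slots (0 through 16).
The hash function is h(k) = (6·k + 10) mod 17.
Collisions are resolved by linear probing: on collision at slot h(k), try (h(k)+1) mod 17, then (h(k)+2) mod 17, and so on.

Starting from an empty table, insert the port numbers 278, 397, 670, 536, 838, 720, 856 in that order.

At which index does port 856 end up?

16

278: h=12 => slot 12
397: h=12, probe 12,13 => slot 13
670: h=1 => slot 1
536: h=13, probe 13,14 => slot 14
838: h=6 => slot 6
720: h=12, probe 12,13,14,15 => slot 15
856: h=12, probe 12,13,14,15,16 => slot 16
Table: [∅, 670, ∅, ∅, ∅, ∅, 838, ∅, ∅, ∅, ∅, ∅, 278, 397, 536, 720, 856]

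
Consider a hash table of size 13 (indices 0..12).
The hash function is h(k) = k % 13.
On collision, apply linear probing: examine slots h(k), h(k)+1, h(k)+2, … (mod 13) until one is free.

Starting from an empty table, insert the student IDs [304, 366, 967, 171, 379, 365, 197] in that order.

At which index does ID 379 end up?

304: h=5 -> slot 5
366: h=2 -> slot 2
967: h=5, probe 5,6 -> slot 6
171: h=2, probe 2,3 -> slot 3
379: h=2, probe 2,3,4 -> slot 4
365: h=1 -> slot 1
197: h=2, probe 2,3,4,5,6,7 -> slot 7
Table: [_, 365, 366, 171, 379, 304, 967, 197, _, _, _, _, _]

4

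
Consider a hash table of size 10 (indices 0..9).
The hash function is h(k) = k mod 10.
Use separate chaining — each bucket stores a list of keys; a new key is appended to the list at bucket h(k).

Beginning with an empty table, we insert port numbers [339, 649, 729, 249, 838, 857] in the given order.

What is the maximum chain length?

Insert 339: h=9, bucket 9 empty -> new chain.
Insert 649: h=9, bucket 9 nonempty -> append to chain.
Insert 729: h=9, bucket 9 nonempty -> append to chain.
Insert 249: h=9, bucket 9 nonempty -> append to chain.
Insert 838: h=8, bucket 8 empty -> new chain.
Insert 857: h=7, bucket 7 empty -> new chain.
Final buckets:
0: -
1: -
2: -
3: -
4: -
5: -
6: -
7: 857
8: 838
9: 339 -> 649 -> 729 -> 249

4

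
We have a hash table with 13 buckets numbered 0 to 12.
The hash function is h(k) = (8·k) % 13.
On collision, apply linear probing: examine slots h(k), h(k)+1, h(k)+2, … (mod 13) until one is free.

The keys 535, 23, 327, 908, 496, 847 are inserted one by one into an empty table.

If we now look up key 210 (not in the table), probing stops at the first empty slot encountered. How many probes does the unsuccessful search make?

5

535: h=3 => slot 3
23: h=2 => slot 2
327: h=3, probe 3,4 => slot 4
908: h=10 => slot 10
496: h=3, probe 3,4,5 => slot 5
847: h=3, probe 3,4,5,6 => slot 6
Table: [∅, ∅, 23, 535, 327, 496, 847, ∅, ∅, ∅, 908, ∅, ∅]
Lookup 210: h=3, probe 3,4,5,6,7 → slot 7 empty, not found.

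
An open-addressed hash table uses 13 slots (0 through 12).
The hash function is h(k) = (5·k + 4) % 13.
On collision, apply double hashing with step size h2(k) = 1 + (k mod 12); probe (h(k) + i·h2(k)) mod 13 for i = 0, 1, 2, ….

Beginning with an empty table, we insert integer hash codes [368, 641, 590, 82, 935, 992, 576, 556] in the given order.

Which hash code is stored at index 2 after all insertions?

556

368 hashes to 11; slot 11 is free → place at 11.
641 hashes to 11, h2=6; 11 taken → place at 4.
590 hashes to 3; slot 3 is free → place at 3.
82 hashes to 11, h2=11; 11 taken → place at 9.
935 hashes to 12; slot 12 is free → place at 12.
992 hashes to 11, h2=9; 11 taken → place at 7.
576 hashes to 11, h2=1; 11,12 taken → place at 0.
556 hashes to 2; slot 2 is free → place at 2.
Table: [576, -, 556, 590, 641, -, -, 992, -, 82, -, 368, 935]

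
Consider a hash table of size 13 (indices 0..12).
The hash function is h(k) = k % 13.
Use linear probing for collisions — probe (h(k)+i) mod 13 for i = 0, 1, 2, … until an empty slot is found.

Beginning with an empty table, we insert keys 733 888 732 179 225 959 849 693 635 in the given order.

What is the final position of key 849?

733 hashes to 5; slot 5 is free => place at 5.
888 hashes to 4; slot 4 is free => place at 4.
732 hashes to 4; 4,5 taken => place at 6.
179 hashes to 10; slot 10 is free => place at 10.
225 hashes to 4; 4,5,6 taken => place at 7.
959 hashes to 10; 10 taken => place at 11.
849 hashes to 4; 4,5,6,7 taken => place at 8.
693 hashes to 4; 4,5,6,7,8 taken => place at 9.
635 hashes to 11; 11 taken => place at 12.
Table: [., ., ., ., 888, 733, 732, 225, 849, 693, 179, 959, 635]

8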